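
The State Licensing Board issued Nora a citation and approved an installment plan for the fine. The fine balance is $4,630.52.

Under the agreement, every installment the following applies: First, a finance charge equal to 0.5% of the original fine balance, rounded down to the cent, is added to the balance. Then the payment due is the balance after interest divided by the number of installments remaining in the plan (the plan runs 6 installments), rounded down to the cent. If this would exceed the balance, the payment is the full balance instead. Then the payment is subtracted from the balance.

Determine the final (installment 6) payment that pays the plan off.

$828.48

Installment 1: opening $4,630.52; interest $23.15 → $4,653.67; payment $775.61; balance $3,878.06
Installment 2: opening $3,878.06; interest $23.15 → $3,901.21; payment $780.24; balance $3,120.97
Installment 3: opening $3,120.97; interest $23.15 → $3,144.12; payment $786.03; balance $2,358.09
Installment 4: opening $2,358.09; interest $23.15 → $2,381.24; payment $793.74; balance $1,587.50
Installment 5: opening $1,587.50; interest $23.15 → $1,610.65; payment $805.32; balance $805.33
Installment 6: opening $805.33; interest $23.15 → $828.48; payment $828.48; balance $0.00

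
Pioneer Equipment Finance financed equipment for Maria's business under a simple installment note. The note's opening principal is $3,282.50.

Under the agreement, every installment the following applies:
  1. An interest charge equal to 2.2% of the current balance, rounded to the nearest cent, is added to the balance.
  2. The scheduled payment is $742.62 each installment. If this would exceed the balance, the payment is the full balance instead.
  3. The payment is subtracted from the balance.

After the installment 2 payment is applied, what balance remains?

$1,926.95

Installment 1: opening $3,282.50; interest $72.22 → $3,354.72; payment $742.62; balance $2,612.10
Installment 2: opening $2,612.10; interest $57.47 → $2,669.57; payment $742.62; balance $1,926.95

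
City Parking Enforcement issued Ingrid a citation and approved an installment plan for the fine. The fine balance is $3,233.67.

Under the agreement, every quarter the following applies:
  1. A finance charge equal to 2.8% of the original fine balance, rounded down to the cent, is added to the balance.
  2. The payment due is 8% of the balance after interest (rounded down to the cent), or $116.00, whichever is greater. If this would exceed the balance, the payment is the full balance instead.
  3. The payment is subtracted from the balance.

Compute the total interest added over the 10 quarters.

Quarter 1: opening $3,233.67; interest $90.54 → $3,324.21; payment $265.93; balance $3,058.28
Quarter 2: opening $3,058.28; interest $90.54 → $3,148.82; payment $251.90; balance $2,896.92
Quarter 3: opening $2,896.92; interest $90.54 → $2,987.46; payment $238.99; balance $2,748.47
Quarter 4: opening $2,748.47; interest $90.54 → $2,839.01; payment $227.12; balance $2,611.89
Quarter 5: opening $2,611.89; interest $90.54 → $2,702.43; payment $216.19; balance $2,486.24
Quarter 6: opening $2,486.24; interest $90.54 → $2,576.78; payment $206.14; balance $2,370.64
Quarter 7: opening $2,370.64; interest $90.54 → $2,461.18; payment $196.89; balance $2,264.29
Quarter 8: opening $2,264.29; interest $90.54 → $2,354.83; payment $188.38; balance $2,166.45
Quarter 9: opening $2,166.45; interest $90.54 → $2,256.99; payment $180.55; balance $2,076.44
Quarter 10: opening $2,076.44; interest $90.54 → $2,166.98; payment $173.35; balance $1,993.63
Total interest: $90.54 + $90.54 + $90.54 + $90.54 + $90.54 + $90.54 + $90.54 + $90.54 + $90.54 + $90.54 = $905.40

$905.40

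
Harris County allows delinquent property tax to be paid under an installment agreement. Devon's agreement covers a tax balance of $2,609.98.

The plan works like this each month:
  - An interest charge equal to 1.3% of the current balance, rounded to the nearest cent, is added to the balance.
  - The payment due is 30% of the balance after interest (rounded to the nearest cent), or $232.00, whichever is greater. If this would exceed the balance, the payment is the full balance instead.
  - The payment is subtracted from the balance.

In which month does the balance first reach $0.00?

# | Opening | Interest | Payment | End bal
1 | $2,609.98 | $33.93 | $793.17 | $1,850.74
2 | $1,850.74 | $24.06 | $562.44 | $1,312.36
3 | $1,312.36 | $17.06 | $398.83 | $930.59
4 | $930.59 | $12.10 | $282.81 | $659.88
5 | $659.88 | $8.58 | $232.00 | $436.46
6 | $436.46 | $5.67 | $232.00 | $210.13
7 | $210.13 | $2.73 | $212.86 | $0.00
Balance reaches $0.00 in month 7.

7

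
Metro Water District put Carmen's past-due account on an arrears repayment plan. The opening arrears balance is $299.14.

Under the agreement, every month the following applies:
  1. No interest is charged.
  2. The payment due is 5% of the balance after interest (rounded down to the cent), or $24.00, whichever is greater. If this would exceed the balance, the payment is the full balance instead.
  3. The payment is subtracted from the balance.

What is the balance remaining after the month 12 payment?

Month 1: $299.14 − $24.00 → $275.14
Month 2: $275.14 − $24.00 → $251.14
Month 3: $251.14 − $24.00 → $227.14
Month 4: $227.14 − $24.00 → $203.14
Month 5: $203.14 − $24.00 → $179.14
Month 6: $179.14 − $24.00 → $155.14
Month 7: $155.14 − $24.00 → $131.14
Month 8: $131.14 − $24.00 → $107.14
Month 9: $107.14 − $24.00 → $83.14
Month 10: $83.14 − $24.00 → $59.14
Month 11: $59.14 − $24.00 → $35.14
Month 12: $35.14 − $24.00 → $11.14

$11.14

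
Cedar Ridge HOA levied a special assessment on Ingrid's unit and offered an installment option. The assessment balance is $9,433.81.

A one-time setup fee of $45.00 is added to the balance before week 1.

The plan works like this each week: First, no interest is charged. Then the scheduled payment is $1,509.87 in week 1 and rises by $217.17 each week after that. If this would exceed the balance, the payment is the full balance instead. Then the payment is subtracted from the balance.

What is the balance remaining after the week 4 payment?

$2,136.31

Week 1: opening $9,478.81; payment $1,509.87; balance $7,968.94
Week 2: opening $7,968.94; payment $1,727.04; balance $6,241.90
Week 3: opening $6,241.90; payment $1,944.21; balance $4,297.69
Week 4: opening $4,297.69; payment $2,161.38; balance $2,136.31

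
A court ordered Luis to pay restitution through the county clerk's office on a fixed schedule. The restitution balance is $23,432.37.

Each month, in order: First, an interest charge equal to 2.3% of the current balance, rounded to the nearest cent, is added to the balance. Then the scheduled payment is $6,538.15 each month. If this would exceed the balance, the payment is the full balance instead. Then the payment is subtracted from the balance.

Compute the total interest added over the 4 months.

# | Opening | Interest | Payment | End bal
1 | $23,432.37 | $538.94 | $6,538.15 | $17,433.16
2 | $17,433.16 | $400.96 | $6,538.15 | $11,295.97
3 | $11,295.97 | $259.81 | $6,538.15 | $5,017.63
4 | $5,017.63 | $115.41 | $5,133.04 | $0.00
Total interest: $538.94 + $400.96 + $259.81 + $115.41 = $1,315.12

$1,315.12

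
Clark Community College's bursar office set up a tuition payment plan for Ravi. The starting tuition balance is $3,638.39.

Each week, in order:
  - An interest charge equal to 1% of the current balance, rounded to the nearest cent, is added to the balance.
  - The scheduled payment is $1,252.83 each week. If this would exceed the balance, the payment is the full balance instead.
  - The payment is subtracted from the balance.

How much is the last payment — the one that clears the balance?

$1,205.26

Week 1: opening $3,638.39; interest $36.38 → $3,674.77; payment $1,252.83; balance $2,421.94
Week 2: opening $2,421.94; interest $24.22 → $2,446.16; payment $1,252.83; balance $1,193.33
Week 3: opening $1,193.33; interest $11.93 → $1,205.26; payment $1,205.26; balance $0.00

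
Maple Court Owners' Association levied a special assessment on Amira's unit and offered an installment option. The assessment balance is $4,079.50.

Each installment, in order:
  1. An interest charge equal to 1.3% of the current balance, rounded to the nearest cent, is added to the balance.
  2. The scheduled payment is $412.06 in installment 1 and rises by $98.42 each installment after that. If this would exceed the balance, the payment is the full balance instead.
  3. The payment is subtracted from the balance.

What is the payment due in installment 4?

$707.32

Installment 1: opening $4,079.50; interest $53.03 → $4,132.53; payment $412.06; balance $3,720.47
Installment 2: opening $3,720.47; interest $48.37 → $3,768.84; payment $510.48; balance $3,258.36
Installment 3: opening $3,258.36; interest $42.36 → $3,300.72; payment $608.90; balance $2,691.82
Installment 4: opening $2,691.82; interest $34.99 → $2,726.81; payment $707.32; balance $2,019.49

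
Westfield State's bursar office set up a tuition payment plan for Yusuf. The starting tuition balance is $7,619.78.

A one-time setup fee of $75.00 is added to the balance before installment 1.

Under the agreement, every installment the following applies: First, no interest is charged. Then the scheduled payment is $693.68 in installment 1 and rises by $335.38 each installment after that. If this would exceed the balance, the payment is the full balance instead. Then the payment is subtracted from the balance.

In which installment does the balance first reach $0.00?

Installment 1: opening $7,694.78; payment $693.68; balance $7,001.10
Installment 2: opening $7,001.10; payment $1,029.06; balance $5,972.04
Installment 3: opening $5,972.04; payment $1,364.44; balance $4,607.60
Installment 4: opening $4,607.60; payment $1,699.82; balance $2,907.78
Installment 5: opening $2,907.78; payment $2,035.20; balance $872.58
Installment 6: opening $872.58; payment $872.58; balance $0.00
Balance reaches $0.00 in installment 6.

6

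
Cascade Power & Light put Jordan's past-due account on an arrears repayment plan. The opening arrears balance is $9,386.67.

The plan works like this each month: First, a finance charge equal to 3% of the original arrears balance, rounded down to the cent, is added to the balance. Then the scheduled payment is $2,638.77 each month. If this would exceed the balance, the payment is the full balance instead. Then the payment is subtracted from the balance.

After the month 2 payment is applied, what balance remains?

Month 1: $9,386.67 +$281.60 interest = $9,668.27; pay $2,638.77 → $7,029.50
Month 2: $7,029.50 +$281.60 interest = $7,311.10; pay $2,638.77 → $4,672.33

$4,672.33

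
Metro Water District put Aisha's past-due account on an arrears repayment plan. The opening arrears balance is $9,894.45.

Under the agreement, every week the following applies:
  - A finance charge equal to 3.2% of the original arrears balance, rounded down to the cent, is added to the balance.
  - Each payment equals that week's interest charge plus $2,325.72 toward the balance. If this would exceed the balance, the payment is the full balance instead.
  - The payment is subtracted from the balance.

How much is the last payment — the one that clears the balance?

$908.19

Week 1: opening $9,894.45; interest $316.62 → $10,211.07; payment $2,642.34; balance $7,568.73
Week 2: opening $7,568.73; interest $316.62 → $7,885.35; payment $2,642.34; balance $5,243.01
Week 3: opening $5,243.01; interest $316.62 → $5,559.63; payment $2,642.34; balance $2,917.29
Week 4: opening $2,917.29; interest $316.62 → $3,233.91; payment $2,642.34; balance $591.57
Week 5: opening $591.57; interest $316.62 → $908.19; payment $908.19; balance $0.00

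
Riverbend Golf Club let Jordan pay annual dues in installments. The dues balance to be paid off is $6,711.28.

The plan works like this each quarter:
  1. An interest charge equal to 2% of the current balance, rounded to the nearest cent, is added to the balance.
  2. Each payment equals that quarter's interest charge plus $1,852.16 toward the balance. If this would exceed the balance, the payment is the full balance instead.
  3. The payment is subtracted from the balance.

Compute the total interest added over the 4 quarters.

Quarter 1: $6,711.28 +$134.23 interest = $6,845.51; pay $1,986.39 → $4,859.12
Quarter 2: $4,859.12 +$97.18 interest = $4,956.30; pay $1,949.34 → $3,006.96
Quarter 3: $3,006.96 +$60.14 interest = $3,067.10; pay $1,912.30 → $1,154.80
Quarter 4: $1,154.80 +$23.10 interest = $1,177.90; pay $1,177.90 → $0.00
Total interest: $134.23 + $97.18 + $60.14 + $23.10 = $314.65

$314.65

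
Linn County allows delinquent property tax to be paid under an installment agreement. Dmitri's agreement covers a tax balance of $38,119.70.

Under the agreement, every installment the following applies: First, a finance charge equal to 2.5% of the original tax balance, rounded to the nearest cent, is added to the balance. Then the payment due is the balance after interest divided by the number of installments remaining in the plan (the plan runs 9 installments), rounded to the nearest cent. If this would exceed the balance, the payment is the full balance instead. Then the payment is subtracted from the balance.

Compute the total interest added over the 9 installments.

$8,576.91

Installment 1: $38,119.70 +$952.99 interest = $39,072.69; pay $4,341.41 → $34,731.28
Installment 2: $34,731.28 +$952.99 interest = $35,684.27; pay $4,460.53 → $31,223.74
Installment 3: $31,223.74 +$952.99 interest = $32,176.73; pay $4,596.68 → $27,580.05
Installment 4: $27,580.05 +$952.99 interest = $28,533.04; pay $4,755.51 → $23,777.53
Installment 5: $23,777.53 +$952.99 interest = $24,730.52; pay $4,946.10 → $19,784.42
Installment 6: $19,784.42 +$952.99 interest = $20,737.41; pay $5,184.35 → $15,553.06
Installment 7: $15,553.06 +$952.99 interest = $16,506.05; pay $5,502.02 → $11,004.03
Installment 8: $11,004.03 +$952.99 interest = $11,957.02; pay $5,978.51 → $5,978.51
Installment 9: $5,978.51 +$952.99 interest = $6,931.50; pay $6,931.50 → $0.00
Total interest: $952.99 + $952.99 + $952.99 + $952.99 + $952.99 + $952.99 + $952.99 + $952.99 + $952.99 = $8,576.91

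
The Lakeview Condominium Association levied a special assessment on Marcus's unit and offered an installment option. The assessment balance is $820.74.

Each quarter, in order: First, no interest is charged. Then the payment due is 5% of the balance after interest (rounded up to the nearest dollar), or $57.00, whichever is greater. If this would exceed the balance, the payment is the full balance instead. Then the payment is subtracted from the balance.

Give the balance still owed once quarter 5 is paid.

Quarter 1: opening $820.74; payment $57.00; balance $763.74
Quarter 2: opening $763.74; payment $57.00; balance $706.74
Quarter 3: opening $706.74; payment $57.00; balance $649.74
Quarter 4: opening $649.74; payment $57.00; balance $592.74
Quarter 5: opening $592.74; payment $57.00; balance $535.74

$535.74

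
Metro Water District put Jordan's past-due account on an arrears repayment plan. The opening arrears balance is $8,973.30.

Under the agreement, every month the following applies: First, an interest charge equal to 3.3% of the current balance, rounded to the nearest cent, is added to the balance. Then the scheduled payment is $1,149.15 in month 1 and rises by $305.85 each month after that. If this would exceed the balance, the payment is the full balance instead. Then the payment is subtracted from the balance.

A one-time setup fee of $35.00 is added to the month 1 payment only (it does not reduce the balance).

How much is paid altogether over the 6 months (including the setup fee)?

Month 1: $8,973.30 +$296.12 interest = $9,269.42; pay $1,149.15 (+ $35.00 fee) → $8,120.27
Month 2: $8,120.27 +$267.97 interest = $8,388.24; pay $1,455.00 → $6,933.24
Month 3: $6,933.24 +$228.80 interest = $7,162.04; pay $1,760.85 → $5,401.19
Month 4: $5,401.19 +$178.24 interest = $5,579.43; pay $2,066.70 → $3,512.73
Month 5: $3,512.73 +$115.92 interest = $3,628.65; pay $2,372.55 → $1,256.10
Month 6: $1,256.10 +$41.45 interest = $1,297.55; pay $1,297.55 → $0.00
Total paid: $10,136.80

$10,136.80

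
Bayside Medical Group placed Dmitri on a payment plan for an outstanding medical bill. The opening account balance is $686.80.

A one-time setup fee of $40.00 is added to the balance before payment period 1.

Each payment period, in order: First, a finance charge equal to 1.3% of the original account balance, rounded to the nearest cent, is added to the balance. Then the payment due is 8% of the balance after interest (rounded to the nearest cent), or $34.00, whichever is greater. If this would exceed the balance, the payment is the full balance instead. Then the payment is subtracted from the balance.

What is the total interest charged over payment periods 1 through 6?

$53.58

# | Opening | Interest | Payment | End bal
1 | $726.80 | $8.93 | $58.86 | $676.87
2 | $676.87 | $8.93 | $54.86 | $630.94
3 | $630.94 | $8.93 | $51.19 | $588.68
4 | $588.68 | $8.93 | $47.81 | $549.80
5 | $549.80 | $8.93 | $44.70 | $514.03
6 | $514.03 | $8.93 | $41.84 | $481.12
Total interest: $8.93 + $8.93 + $8.93 + $8.93 + $8.93 + $8.93 = $53.58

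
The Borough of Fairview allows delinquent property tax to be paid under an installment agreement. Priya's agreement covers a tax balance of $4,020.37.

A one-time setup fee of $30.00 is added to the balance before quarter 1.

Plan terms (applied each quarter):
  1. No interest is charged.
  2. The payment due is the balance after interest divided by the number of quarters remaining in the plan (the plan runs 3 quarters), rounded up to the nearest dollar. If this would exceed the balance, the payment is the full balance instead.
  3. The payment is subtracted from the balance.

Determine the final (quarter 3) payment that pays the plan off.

# | Opening | Payment | End bal
1 | $4,050.37 | $1,351.00 | $2,699.37
2 | $2,699.37 | $1,350.00 | $1,349.37
3 | $1,349.37 | $1,349.37 | $0.00

$1,349.37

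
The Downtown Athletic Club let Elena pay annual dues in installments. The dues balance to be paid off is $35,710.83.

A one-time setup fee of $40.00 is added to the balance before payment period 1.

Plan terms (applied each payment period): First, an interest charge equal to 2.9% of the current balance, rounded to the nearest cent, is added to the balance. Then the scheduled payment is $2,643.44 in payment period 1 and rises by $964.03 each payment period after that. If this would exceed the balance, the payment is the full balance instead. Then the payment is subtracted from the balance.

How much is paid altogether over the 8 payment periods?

Payment period 1: $35,750.83 +$1,036.77 interest = $36,787.60; pay $2,643.44 → $34,144.16
Payment period 2: $34,144.16 +$990.18 interest = $35,134.34; pay $3,607.47 → $31,526.87
Payment period 3: $31,526.87 +$914.28 interest = $32,441.15; pay $4,571.50 → $27,869.65
Payment period 4: $27,869.65 +$808.22 interest = $28,677.87; pay $5,535.53 → $23,142.34
Payment period 5: $23,142.34 +$671.13 interest = $23,813.47; pay $6,499.56 → $17,313.91
Payment period 6: $17,313.91 +$502.10 interest = $17,816.01; pay $7,463.59 → $10,352.42
Payment period 7: $10,352.42 +$300.22 interest = $10,652.64; pay $8,427.62 → $2,225.02
Payment period 8: $2,225.02 +$64.53 interest = $2,289.55; pay $2,289.55 → $0.00
Total paid: $41,038.26

$41,038.26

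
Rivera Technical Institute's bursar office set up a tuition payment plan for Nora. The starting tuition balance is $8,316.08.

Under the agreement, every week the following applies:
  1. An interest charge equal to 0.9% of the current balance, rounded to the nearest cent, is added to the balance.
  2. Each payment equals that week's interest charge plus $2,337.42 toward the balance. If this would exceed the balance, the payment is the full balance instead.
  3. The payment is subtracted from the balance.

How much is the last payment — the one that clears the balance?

$1,315.55

Week 1: opening $8,316.08; interest $74.84 → $8,390.92; payment $2,412.26; balance $5,978.66
Week 2: opening $5,978.66; interest $53.81 → $6,032.47; payment $2,391.23; balance $3,641.24
Week 3: opening $3,641.24; interest $32.77 → $3,674.01; payment $2,370.19; balance $1,303.82
Week 4: opening $1,303.82; interest $11.73 → $1,315.55; payment $1,315.55; balance $0.00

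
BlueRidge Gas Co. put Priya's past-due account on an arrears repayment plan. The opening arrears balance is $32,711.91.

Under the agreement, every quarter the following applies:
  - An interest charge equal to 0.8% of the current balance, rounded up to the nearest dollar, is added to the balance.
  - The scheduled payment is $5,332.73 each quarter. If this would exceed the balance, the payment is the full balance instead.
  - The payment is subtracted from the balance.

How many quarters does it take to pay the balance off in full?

Quarter 1: opening $32,711.91; interest $262.00 → $32,973.91; payment $5,332.73; balance $27,641.18
Quarter 2: opening $27,641.18; interest $222.00 → $27,863.18; payment $5,332.73; balance $22,530.45
Quarter 3: opening $22,530.45; interest $181.00 → $22,711.45; payment $5,332.73; balance $17,378.72
Quarter 4: opening $17,378.72; interest $140.00 → $17,518.72; payment $5,332.73; balance $12,185.99
Quarter 5: opening $12,185.99; interest $98.00 → $12,283.99; payment $5,332.73; balance $6,951.26
Quarter 6: opening $6,951.26; interest $56.00 → $7,007.26; payment $5,332.73; balance $1,674.53
Quarter 7: opening $1,674.53; interest $14.00 → $1,688.53; payment $1,688.53; balance $0.00
Balance reaches $0.00 in quarter 7.

7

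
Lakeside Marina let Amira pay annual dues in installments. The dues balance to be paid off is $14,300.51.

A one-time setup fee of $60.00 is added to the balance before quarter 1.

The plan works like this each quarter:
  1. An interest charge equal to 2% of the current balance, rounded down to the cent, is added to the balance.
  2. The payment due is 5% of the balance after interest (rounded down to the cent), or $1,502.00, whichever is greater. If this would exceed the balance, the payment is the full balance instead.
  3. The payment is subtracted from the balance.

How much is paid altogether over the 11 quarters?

Quarter 1: opening $14,360.51; interest $287.21 → $14,647.72; payment $1,502.00; balance $13,145.72
Quarter 2: opening $13,145.72; interest $262.91 → $13,408.63; payment $1,502.00; balance $11,906.63
Quarter 3: opening $11,906.63; interest $238.13 → $12,144.76; payment $1,502.00; balance $10,642.76
Quarter 4: opening $10,642.76; interest $212.85 → $10,855.61; payment $1,502.00; balance $9,353.61
Quarter 5: opening $9,353.61; interest $187.07 → $9,540.68; payment $1,502.00; balance $8,038.68
Quarter 6: opening $8,038.68; interest $160.77 → $8,199.45; payment $1,502.00; balance $6,697.45
Quarter 7: opening $6,697.45; interest $133.94 → $6,831.39; payment $1,502.00; balance $5,329.39
Quarter 8: opening $5,329.39; interest $106.58 → $5,435.97; payment $1,502.00; balance $3,933.97
Quarter 9: opening $3,933.97; interest $78.67 → $4,012.64; payment $1,502.00; balance $2,510.64
Quarter 10: opening $2,510.64; interest $50.21 → $2,560.85; payment $1,502.00; balance $1,058.85
Quarter 11: opening $1,058.85; interest $21.17 → $1,080.02; payment $1,080.02; balance $0.00
Total paid: $16,100.02

$16,100.02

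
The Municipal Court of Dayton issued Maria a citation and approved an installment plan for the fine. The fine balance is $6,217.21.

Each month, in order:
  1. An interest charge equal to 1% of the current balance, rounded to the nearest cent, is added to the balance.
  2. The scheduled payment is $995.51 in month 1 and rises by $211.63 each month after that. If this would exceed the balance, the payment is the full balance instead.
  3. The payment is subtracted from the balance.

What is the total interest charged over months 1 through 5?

Month 1: opening $6,217.21; interest $62.17 → $6,279.38; payment $995.51; balance $5,283.87
Month 2: opening $5,283.87; interest $52.84 → $5,336.71; payment $1,207.14; balance $4,129.57
Month 3: opening $4,129.57; interest $41.30 → $4,170.87; payment $1,418.77; balance $2,752.10
Month 4: opening $2,752.10; interest $27.52 → $2,779.62; payment $1,630.40; balance $1,149.22
Month 5: opening $1,149.22; interest $11.49 → $1,160.71; payment $1,160.71; balance $0.00
Total interest: $62.17 + $52.84 + $41.30 + $27.52 + $11.49 = $195.32

$195.32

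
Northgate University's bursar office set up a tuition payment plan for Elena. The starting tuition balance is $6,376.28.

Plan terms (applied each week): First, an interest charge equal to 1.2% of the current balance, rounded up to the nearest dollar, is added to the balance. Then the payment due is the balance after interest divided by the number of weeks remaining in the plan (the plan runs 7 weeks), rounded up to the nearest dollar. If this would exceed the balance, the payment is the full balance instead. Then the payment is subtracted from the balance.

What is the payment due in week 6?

$979.00

# | Opening | Interest | Payment | End bal
1 | $6,376.28 | $77.00 | $922.00 | $5,531.28
2 | $5,531.28 | $67.00 | $934.00 | $4,664.28
3 | $4,664.28 | $56.00 | $945.00 | $3,775.28
4 | $3,775.28 | $46.00 | $956.00 | $2,865.28
5 | $2,865.28 | $35.00 | $967.00 | $1,933.28
6 | $1,933.28 | $24.00 | $979.00 | $978.28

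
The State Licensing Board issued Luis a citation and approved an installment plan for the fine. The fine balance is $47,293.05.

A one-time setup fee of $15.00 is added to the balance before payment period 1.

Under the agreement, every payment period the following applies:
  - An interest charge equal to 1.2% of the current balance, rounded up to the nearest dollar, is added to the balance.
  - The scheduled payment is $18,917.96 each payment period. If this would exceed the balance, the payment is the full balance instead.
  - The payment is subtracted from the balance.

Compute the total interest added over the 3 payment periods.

# | Opening | Interest | Payment | End bal
1 | $47,308.05 | $568.00 | $18,917.96 | $28,958.09
2 | $28,958.09 | $348.00 | $18,917.96 | $10,388.13
3 | $10,388.13 | $125.00 | $10,513.13 | $0.00
Total interest: $568.00 + $348.00 + $125.00 = $1,041.00

$1,041.00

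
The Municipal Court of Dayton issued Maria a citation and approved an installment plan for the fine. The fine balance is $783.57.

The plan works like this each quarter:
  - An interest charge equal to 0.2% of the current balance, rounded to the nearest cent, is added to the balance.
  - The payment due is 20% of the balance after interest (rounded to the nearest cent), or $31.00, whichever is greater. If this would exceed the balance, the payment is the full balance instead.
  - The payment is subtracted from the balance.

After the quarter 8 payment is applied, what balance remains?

# | Opening | Interest | Payment | End bal
1 | $783.57 | $1.57 | $157.03 | $628.11
2 | $628.11 | $1.26 | $125.87 | $503.50
3 | $503.50 | $1.01 | $100.90 | $403.61
4 | $403.61 | $0.81 | $80.88 | $323.54
5 | $323.54 | $0.65 | $64.84 | $259.35
6 | $259.35 | $0.52 | $51.97 | $207.90
7 | $207.90 | $0.42 | $41.66 | $166.66
8 | $166.66 | $0.33 | $33.40 | $133.59

$133.59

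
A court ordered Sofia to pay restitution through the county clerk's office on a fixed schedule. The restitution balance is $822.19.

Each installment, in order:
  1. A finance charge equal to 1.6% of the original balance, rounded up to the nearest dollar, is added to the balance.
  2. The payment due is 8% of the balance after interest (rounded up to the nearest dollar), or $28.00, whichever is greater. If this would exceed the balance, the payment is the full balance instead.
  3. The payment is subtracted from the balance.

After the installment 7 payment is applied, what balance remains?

Installment 1: opening $822.19; interest $14.00 → $836.19; payment $67.00; balance $769.19
Installment 2: opening $769.19; interest $14.00 → $783.19; payment $63.00; balance $720.19
Installment 3: opening $720.19; interest $14.00 → $734.19; payment $59.00; balance $675.19
Installment 4: opening $675.19; interest $14.00 → $689.19; payment $56.00; balance $633.19
Installment 5: opening $633.19; interest $14.00 → $647.19; payment $52.00; balance $595.19
Installment 6: opening $595.19; interest $14.00 → $609.19; payment $49.00; balance $560.19
Installment 7: opening $560.19; interest $14.00 → $574.19; payment $46.00; balance $528.19

$528.19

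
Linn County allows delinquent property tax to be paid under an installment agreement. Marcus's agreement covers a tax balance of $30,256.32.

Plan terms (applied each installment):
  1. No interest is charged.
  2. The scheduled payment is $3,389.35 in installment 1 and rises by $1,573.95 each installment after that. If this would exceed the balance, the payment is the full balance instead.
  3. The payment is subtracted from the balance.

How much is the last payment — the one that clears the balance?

$7,255.22

Installment 1: $30,256.32 − $3,389.35 → $26,866.97
Installment 2: $26,866.97 − $4,963.30 → $21,903.67
Installment 3: $21,903.67 − $6,537.25 → $15,366.42
Installment 4: $15,366.42 − $8,111.20 → $7,255.22
Installment 5: $7,255.22 − $7,255.22 → $0.00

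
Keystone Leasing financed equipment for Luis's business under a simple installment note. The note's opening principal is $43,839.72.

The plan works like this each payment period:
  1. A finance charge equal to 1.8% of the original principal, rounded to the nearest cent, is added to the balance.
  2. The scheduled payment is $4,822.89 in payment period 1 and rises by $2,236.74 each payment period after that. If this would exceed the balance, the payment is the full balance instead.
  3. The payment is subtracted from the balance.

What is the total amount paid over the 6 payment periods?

$48,574.38

Payment period 1: opening $43,839.72; interest $789.11 → $44,628.83; payment $4,822.89; balance $39,805.94
Payment period 2: opening $39,805.94; interest $789.11 → $40,595.05; payment $7,059.63; balance $33,535.42
Payment period 3: opening $33,535.42; interest $789.11 → $34,324.53; payment $9,296.37; balance $25,028.16
Payment period 4: opening $25,028.16; interest $789.11 → $25,817.27; payment $11,533.11; balance $14,284.16
Payment period 5: opening $14,284.16; interest $789.11 → $15,073.27; payment $13,769.85; balance $1,303.42
Payment period 6: opening $1,303.42; interest $789.11 → $2,092.53; payment $2,092.53; balance $0.00
Total paid: $48,574.38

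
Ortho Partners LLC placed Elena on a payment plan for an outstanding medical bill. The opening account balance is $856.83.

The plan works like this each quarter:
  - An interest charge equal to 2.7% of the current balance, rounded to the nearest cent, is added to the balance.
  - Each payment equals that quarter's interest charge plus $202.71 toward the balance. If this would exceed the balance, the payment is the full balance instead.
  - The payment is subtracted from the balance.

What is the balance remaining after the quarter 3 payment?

$248.70

Quarter 1: $856.83 +$23.13 interest = $879.96; pay $225.84 → $654.12
Quarter 2: $654.12 +$17.66 interest = $671.78; pay $220.37 → $451.41
Quarter 3: $451.41 +$12.19 interest = $463.60; pay $214.90 → $248.70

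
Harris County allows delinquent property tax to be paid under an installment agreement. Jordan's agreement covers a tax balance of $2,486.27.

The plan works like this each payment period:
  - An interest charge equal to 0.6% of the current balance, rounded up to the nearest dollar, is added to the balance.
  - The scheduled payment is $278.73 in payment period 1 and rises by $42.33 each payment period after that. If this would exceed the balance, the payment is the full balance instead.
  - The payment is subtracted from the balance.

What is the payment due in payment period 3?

Payment period 1: opening $2,486.27; interest $15.00 → $2,501.27; payment $278.73; balance $2,222.54
Payment period 2: opening $2,222.54; interest $14.00 → $2,236.54; payment $321.06; balance $1,915.48
Payment period 3: opening $1,915.48; interest $12.00 → $1,927.48; payment $363.39; balance $1,564.09

$363.39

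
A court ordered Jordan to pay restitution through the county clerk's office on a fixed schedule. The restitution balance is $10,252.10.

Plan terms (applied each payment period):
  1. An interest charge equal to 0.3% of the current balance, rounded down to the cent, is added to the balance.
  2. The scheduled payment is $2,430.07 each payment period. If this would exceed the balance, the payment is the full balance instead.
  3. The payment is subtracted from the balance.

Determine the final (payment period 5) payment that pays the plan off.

Payment period 1: opening $10,252.10; interest $30.75 → $10,282.85; payment $2,430.07; balance $7,852.78
Payment period 2: opening $7,852.78; interest $23.55 → $7,876.33; payment $2,430.07; balance $5,446.26
Payment period 3: opening $5,446.26; interest $16.33 → $5,462.59; payment $2,430.07; balance $3,032.52
Payment period 4: opening $3,032.52; interest $9.09 → $3,041.61; payment $2,430.07; balance $611.54
Payment period 5: opening $611.54; interest $1.83 → $613.37; payment $613.37; balance $0.00

$613.37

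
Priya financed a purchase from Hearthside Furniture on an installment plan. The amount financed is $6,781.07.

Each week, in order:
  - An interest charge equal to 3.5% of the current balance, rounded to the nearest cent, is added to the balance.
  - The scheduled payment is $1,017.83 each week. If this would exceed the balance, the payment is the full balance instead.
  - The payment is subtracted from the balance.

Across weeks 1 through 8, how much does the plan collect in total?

Week 1: opening $6,781.07; interest $237.34 → $7,018.41; payment $1,017.83; balance $6,000.58
Week 2: opening $6,000.58; interest $210.02 → $6,210.60; payment $1,017.83; balance $5,192.77
Week 3: opening $5,192.77; interest $181.75 → $5,374.52; payment $1,017.83; balance $4,356.69
Week 4: opening $4,356.69; interest $152.48 → $4,509.17; payment $1,017.83; balance $3,491.34
Week 5: opening $3,491.34; interest $122.20 → $3,613.54; payment $1,017.83; balance $2,595.71
Week 6: opening $2,595.71; interest $90.85 → $2,686.56; payment $1,017.83; balance $1,668.73
Week 7: opening $1,668.73; interest $58.41 → $1,727.14; payment $1,017.83; balance $709.31
Week 8: opening $709.31; interest $24.83 → $734.14; payment $734.14; balance $0.00
Total paid: $7,858.95

$7,858.95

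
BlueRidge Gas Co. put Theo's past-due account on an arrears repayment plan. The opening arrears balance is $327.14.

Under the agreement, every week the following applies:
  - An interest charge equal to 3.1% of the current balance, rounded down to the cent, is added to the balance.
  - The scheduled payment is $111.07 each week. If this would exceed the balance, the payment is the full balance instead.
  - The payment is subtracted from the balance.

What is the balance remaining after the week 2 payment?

$122.15

# | Opening | Interest | Payment | End bal
1 | $327.14 | $10.14 | $111.07 | $226.21
2 | $226.21 | $7.01 | $111.07 | $122.15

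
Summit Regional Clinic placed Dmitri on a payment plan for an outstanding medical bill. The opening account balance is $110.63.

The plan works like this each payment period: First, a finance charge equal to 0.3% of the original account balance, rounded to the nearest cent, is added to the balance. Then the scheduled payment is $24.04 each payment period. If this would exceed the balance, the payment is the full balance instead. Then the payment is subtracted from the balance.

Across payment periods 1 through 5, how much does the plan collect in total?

# | Opening | Interest | Payment | End bal
1 | $110.63 | $0.33 | $24.04 | $86.92
2 | $86.92 | $0.33 | $24.04 | $63.21
3 | $63.21 | $0.33 | $24.04 | $39.50
4 | $39.50 | $0.33 | $24.04 | $15.79
5 | $15.79 | $0.33 | $16.12 | $0.00
Total paid: $112.28

$112.28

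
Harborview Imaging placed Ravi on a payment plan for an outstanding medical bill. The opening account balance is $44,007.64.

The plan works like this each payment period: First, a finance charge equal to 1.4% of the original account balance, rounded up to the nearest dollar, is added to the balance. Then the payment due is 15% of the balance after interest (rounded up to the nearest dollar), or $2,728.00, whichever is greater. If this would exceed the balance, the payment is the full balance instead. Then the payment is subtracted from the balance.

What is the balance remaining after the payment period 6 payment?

$18,773.64

Payment period 1: $44,007.64 +$617.00 interest = $44,624.64; pay $6,694.00 → $37,930.64
Payment period 2: $37,930.64 +$617.00 interest = $38,547.64; pay $5,783.00 → $32,764.64
Payment period 3: $32,764.64 +$617.00 interest = $33,381.64; pay $5,008.00 → $28,373.64
Payment period 4: $28,373.64 +$617.00 interest = $28,990.64; pay $4,349.00 → $24,641.64
Payment period 5: $24,641.64 +$617.00 interest = $25,258.64; pay $3,789.00 → $21,469.64
Payment period 6: $21,469.64 +$617.00 interest = $22,086.64; pay $3,313.00 → $18,773.64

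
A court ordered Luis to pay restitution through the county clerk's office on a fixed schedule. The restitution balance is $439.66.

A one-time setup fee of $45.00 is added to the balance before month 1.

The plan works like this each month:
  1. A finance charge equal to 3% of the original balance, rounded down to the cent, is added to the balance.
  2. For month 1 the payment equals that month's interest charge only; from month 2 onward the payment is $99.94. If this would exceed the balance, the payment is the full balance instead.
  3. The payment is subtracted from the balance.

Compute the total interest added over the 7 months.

Month 1: $484.66 +$13.18 interest = $497.84; pay $13.18 → $484.66
Month 2: $484.66 +$13.18 interest = $497.84; pay $99.94 → $397.90
Month 3: $397.90 +$13.18 interest = $411.08; pay $99.94 → $311.14
Month 4: $311.14 +$13.18 interest = $324.32; pay $99.94 → $224.38
Month 5: $224.38 +$13.18 interest = $237.56; pay $99.94 → $137.62
Month 6: $137.62 +$13.18 interest = $150.80; pay $99.94 → $50.86
Month 7: $50.86 +$13.18 interest = $64.04; pay $64.04 → $0.00
Total interest: $13.18 + $13.18 + $13.18 + $13.18 + $13.18 + $13.18 + $13.18 = $92.26

$92.26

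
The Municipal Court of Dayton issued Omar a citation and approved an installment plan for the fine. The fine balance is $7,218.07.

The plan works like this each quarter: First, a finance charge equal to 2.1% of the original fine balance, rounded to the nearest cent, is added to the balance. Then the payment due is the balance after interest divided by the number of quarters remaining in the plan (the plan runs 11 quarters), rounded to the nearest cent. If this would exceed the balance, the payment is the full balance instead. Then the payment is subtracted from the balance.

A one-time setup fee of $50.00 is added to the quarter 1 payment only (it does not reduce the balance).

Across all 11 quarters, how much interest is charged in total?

$1,667.38

Quarter 1: opening $7,218.07; interest $151.58 → $7,369.65; payment $669.97 (+ $50.00 fee); balance $6,699.68
Quarter 2: opening $6,699.68; interest $151.58 → $6,851.26; payment $685.13; balance $6,166.13
Quarter 3: opening $6,166.13; interest $151.58 → $6,317.71; payment $701.97; balance $5,615.74
Quarter 4: opening $5,615.74; interest $151.58 → $5,767.32; payment $720.92; balance $5,046.40
Quarter 5: opening $5,046.40; interest $151.58 → $5,197.98; payment $742.57; balance $4,455.41
Quarter 6: opening $4,455.41; interest $151.58 → $4,606.99; payment $767.83; balance $3,839.16
Quarter 7: opening $3,839.16; interest $151.58 → $3,990.74; payment $798.15; balance $3,192.59
Quarter 8: opening $3,192.59; interest $151.58 → $3,344.17; payment $836.04; balance $2,508.13
Quarter 9: opening $2,508.13; interest $151.58 → $2,659.71; payment $886.57; balance $1,773.14
Quarter 10: opening $1,773.14; interest $151.58 → $1,924.72; payment $962.36; balance $962.36
Quarter 11: opening $962.36; interest $151.58 → $1,113.94; payment $1,113.94; balance $0.00
Total interest: $151.58 + $151.58 + $151.58 + $151.58 + $151.58 + $151.58 + $151.58 + $151.58 + $151.58 + $151.58 + $151.58 = $1,667.38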